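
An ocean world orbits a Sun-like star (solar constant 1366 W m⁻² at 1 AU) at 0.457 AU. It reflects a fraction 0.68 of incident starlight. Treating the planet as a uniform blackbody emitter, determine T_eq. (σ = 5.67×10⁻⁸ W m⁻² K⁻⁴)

T_eq ≈ 310 K

Flux at 0.457 AU: S = 1366/0.457² = 6540 W m⁻².
Energy balance: absorbed = emitted ⇒ πR²·S(1−A) = 4πR²·σT_eq⁴, so T_eq⁴ = S(1−A)/(4σ).
T_eq = [6540 × 0.32 / (4 × 5.67×10⁻⁸)]^(1/4) = (9.23×10⁹)^(1/4) = 310 K.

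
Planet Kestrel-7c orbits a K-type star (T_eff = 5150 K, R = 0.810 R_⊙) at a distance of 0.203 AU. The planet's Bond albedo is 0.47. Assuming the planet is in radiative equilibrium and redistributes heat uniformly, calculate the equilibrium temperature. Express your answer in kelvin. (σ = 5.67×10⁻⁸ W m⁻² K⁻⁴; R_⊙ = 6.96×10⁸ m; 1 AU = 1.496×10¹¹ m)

T_eq ≈ 423 K

R_⋆ = 0.810 × 6.96×10⁸ = 5.64×10⁸ m.
d = 0.203 AU = 3.04×10¹⁰ m.
L = 4πR_⋆²σT_⋆⁴ = 4π(5.64×10⁸)² × 5.67×10⁻⁸ × (5150)⁴ = 1.59×10²⁶ W.
S = L/(4πd²) = 1.37×10⁴ W m⁻².
Energy balance: absorbed = emitted ⇒ πR²·S(1−A) = 4πR²·σT_eq⁴, so T_eq⁴ = S(1−A)/(4σ).
T_eq = [1.37×10⁴ × 0.53 / (4 × 5.67×10⁻⁸)]^(1/4) = (3.21×10¹⁰)^(1/4) = 423 K.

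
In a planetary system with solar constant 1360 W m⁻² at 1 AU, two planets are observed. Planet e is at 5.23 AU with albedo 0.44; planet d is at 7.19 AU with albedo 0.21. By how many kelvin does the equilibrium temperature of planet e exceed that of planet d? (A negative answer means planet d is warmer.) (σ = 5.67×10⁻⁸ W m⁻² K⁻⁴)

T_eq = [S₀(1−A)/(4σd²)]^(1/4), so T ∝ (1−A)^(1/4) / √d.
T₁ = [1360×0.56/(4×5.67×10⁻⁸×5.23²)]^(1/4) = 105.26 K.
T₂ = [1360×0.79/(4×5.67×10⁻⁸×7.19²)]^(1/4) = 97.84 K.

ΔT ≈ 7.4 K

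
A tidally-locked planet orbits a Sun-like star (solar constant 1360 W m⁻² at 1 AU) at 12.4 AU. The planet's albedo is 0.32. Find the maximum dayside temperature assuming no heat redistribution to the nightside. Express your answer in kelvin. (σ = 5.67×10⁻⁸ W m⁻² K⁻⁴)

Flux at 12.4 AU: S = 1360/12.4² = 8.84 W m⁻².
With no redistribution each surface element balances locally: S(1−A) = σT⁴.
T = [8.84 × 0.68 / 5.67×10⁻⁸]^(1/4) = (1.06×10⁸)^(1/4) = 101 K.

T_ss ≈ 101 K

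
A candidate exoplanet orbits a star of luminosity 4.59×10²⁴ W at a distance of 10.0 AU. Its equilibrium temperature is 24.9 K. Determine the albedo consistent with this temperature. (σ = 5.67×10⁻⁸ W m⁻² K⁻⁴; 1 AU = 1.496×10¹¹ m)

d = 10.0 AU = 1.50×10¹² m.
Flux: S = L/(4πd²) = 4.59×10²⁴/(4π×(1.50×10¹²)²) = 0.163 W m⁻².
From T_eq⁴ = S(1−A)/(4σ): 1−A = 4σT_eq⁴/S.
1−A = 4 × 5.67×10⁻⁸ × (24.9)⁴ / 0.163 = 0.534.

A ≈ 0.47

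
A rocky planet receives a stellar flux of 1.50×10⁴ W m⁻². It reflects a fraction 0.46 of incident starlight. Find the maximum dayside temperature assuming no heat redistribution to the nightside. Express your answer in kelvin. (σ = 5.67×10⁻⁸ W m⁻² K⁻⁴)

T_ss ≈ 615 K

With no redistribution each surface element balances locally: S(1−A) = σT⁴.
T = [1.50×10⁴ × 0.54 / 5.67×10⁻⁸]^(1/4) = (1.43×10¹¹)^(1/4) = 615 K.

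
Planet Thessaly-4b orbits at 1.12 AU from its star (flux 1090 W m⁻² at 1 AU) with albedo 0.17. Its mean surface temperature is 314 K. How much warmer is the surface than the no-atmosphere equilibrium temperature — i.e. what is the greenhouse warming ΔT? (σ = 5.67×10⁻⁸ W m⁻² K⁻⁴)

S = 1090/1.12² = 868.9 W m⁻².
T_eq = [S(1−A)/(4σ)]^(1/4) = [868.9×0.83/(4×5.67×10⁻⁸)]^(1/4) = 237.5 K.
ΔT = T_surf − T_eq = 314 − 237.5.

ΔT ≈ 76.5 K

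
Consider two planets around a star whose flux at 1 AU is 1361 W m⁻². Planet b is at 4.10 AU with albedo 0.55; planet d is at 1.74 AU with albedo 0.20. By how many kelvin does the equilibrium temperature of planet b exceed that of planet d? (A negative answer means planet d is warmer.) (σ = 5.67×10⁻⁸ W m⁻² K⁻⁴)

ΔT ≈ -87.0 K

T_eq = [S₀(1−A)/(4σd²)]^(1/4), so T ∝ (1−A)^(1/4) / √d.
T₁ = [1361×0.45/(4×5.67×10⁻⁸×4.10²)]^(1/4) = 112.58 K.
T₂ = [1361×0.80/(4×5.67×10⁻⁸×1.74²)]^(1/4) = 199.55 K.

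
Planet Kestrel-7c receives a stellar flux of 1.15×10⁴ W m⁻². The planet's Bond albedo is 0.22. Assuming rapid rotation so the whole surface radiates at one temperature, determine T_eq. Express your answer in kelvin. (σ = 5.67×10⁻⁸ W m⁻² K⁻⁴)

Energy balance: absorbed = emitted ⇒ πR²·S(1−A) = 4πR²·σT_eq⁴, so T_eq⁴ = S(1−A)/(4σ).
T_eq = [1.15×10⁴ × 0.78 / (4 × 5.67×10⁻⁸)]^(1/4) = (3.96×10¹⁰)^(1/4) = 446 K.

T_eq ≈ 446 K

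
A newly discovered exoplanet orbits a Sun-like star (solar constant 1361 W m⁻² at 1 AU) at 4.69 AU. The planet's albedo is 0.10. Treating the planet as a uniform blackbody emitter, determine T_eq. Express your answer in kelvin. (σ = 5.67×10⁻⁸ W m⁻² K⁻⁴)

Flux at 4.69 AU: S = 1361/4.69² = 61.9 W m⁻².
Energy balance: absorbed = emitted ⇒ πR²·S(1−A) = 4πR²·σT_eq⁴, so T_eq⁴ = S(1−A)/(4σ).
T_eq = [61.9 × 0.90 / (4 × 5.67×10⁻⁸)]^(1/4) = (2.46×10⁸)^(1/4) = 125 K.

T_eq ≈ 125 K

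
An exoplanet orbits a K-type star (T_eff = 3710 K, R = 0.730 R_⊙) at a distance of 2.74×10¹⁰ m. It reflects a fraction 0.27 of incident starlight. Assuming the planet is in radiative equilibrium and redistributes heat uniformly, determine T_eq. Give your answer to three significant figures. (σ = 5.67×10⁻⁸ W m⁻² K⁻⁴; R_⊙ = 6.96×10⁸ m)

R_⋆ = 0.730 × 6.96×10⁸ = 5.08×10⁸ m.
L = 4πR_⋆²σT_⋆⁴ = 4π(5.08×10⁸)² × 5.67×10⁻⁸ × (3710)⁴ = 3.48×10²⁵ W.
S = L/(4πd²) = 3690 W m⁻².
Energy balance: absorbed = emitted ⇒ πR²·S(1−A) = 4πR²·σT_eq⁴, so T_eq⁴ = S(1−A)/(4σ).
T_eq = [3690 × 0.73 / (4 × 5.67×10⁻⁸)]^(1/4) = (1.19×10¹⁰)^(1/4) = 330 K.

T_eq ≈ 330 K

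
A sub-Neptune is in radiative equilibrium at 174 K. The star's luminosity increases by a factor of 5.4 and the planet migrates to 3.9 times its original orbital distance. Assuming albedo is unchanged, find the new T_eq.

T_eq ∝ L^(1/4) · d^(−1/2).
T′ = 174 × 5.4^(1/4) / 3.9^(1/2) = 134 K.

T_eq ≈ 134 K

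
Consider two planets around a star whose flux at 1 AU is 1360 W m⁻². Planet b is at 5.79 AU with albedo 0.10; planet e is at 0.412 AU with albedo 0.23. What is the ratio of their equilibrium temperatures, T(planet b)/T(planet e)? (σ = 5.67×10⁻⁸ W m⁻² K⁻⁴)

T_eq = [S₀(1−A)/(4σd²)]^(1/4), so T ∝ (1−A)^(1/4) / √d.
T₁ = [1360×0.90/(4×5.67×10⁻⁸×5.79²)]^(1/4) = 112.64 K.
T₂ = [1360×0.77/(4×5.67×10⁻⁸×0.412²)]^(1/4) = 406.11 K.

T₁/T₂ ≈ 0.277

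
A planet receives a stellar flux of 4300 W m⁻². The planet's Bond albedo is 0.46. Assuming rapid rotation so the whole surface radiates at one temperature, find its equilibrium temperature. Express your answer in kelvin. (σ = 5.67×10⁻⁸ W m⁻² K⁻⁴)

Energy balance: absorbed = emitted ⇒ πR²·S(1−A) = 4πR²·σT_eq⁴, so T_eq⁴ = S(1−A)/(4σ).
T_eq = [4300 × 0.54 / (4 × 5.67×10⁻⁸)]^(1/4) = (1.02×10¹⁰)^(1/4) = 318 K.

T_eq ≈ 318 K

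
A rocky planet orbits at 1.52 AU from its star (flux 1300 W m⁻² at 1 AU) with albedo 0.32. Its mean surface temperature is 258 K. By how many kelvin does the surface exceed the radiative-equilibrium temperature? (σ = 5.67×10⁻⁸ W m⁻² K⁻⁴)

S = 1300/1.52² = 562.7 W m⁻².
T_eq = [S(1−A)/(4σ)]^(1/4) = [562.7×0.68/(4×5.67×10⁻⁸)]^(1/4) = 202.7 K.
ΔT = T_surf − T_eq = 258 − 202.7.

ΔT ≈ 55.3 K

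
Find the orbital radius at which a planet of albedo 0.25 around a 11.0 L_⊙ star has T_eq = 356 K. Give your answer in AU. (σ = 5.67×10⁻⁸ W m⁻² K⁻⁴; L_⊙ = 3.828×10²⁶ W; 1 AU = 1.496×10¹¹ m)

d ≈ 1.76 AU

L = 11.0 × 3.828×10²⁶ = 4.21×10²⁷ W.
From T_eq⁴ = L(1−A)/(16πσd²): d = √[L(1−A)/(16πσT_eq⁴)].
d = √[4.21×10²⁷ × 0.75 / (16π × 5.67×10⁻⁸ × (356)⁴)] = 2.63×10¹¹ m = 1.76 AU.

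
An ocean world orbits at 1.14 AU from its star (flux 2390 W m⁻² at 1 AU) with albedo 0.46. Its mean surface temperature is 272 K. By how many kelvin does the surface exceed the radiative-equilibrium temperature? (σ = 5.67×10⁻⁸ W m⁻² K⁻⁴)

ΔT ≈ 14.8 K

S = 2390/1.14² = 1839 W m⁻².
T_eq = [S(1−A)/(4σ)]^(1/4) = [1839×0.54/(4×5.67×10⁻⁸)]^(1/4) = 257.2 K.
ΔT = T_surf − T_eq = 272 − 257.2.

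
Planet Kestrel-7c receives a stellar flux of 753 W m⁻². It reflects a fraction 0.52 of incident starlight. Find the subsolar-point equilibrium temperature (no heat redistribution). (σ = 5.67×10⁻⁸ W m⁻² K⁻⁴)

At the subsolar point the surface absorbs S(1−A) and emits σT⁴ per unit area — no factor of 4, since only the local patch is in balance.
T = [753 × 0.48 / 5.67×10⁻⁸]^(1/4) = (6.37×10⁹)^(1/4) = 283 K.

T_ss ≈ 283 K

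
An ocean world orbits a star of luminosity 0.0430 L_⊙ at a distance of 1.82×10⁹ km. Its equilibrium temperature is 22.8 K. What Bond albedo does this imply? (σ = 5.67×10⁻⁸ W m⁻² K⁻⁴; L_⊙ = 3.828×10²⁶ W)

A ≈ 0.85

d = 1.82×10⁹ km = 1.82×10¹² m.
L = 0.0430 × 3.828×10²⁶ = 1.65×10²⁵ W.
Flux: S = L/(4πd²) = 1.65×10²⁵/(4π×(1.82×10¹²)²) = 0.395 W m⁻².
From T_eq⁴ = S(1−A)/(4σ): 1−A = 4σT_eq⁴/S.
1−A = 4 × 5.67×10⁻⁸ × (22.8)⁴ / 0.395 = 0.155.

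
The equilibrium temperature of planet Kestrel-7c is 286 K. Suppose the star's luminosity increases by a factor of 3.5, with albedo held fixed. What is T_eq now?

T_eq ∝ L^(1/4) · d^(−1/2).
T′ = 286 × 3.5^(1/4) = 391 K.

T_eq ≈ 391 K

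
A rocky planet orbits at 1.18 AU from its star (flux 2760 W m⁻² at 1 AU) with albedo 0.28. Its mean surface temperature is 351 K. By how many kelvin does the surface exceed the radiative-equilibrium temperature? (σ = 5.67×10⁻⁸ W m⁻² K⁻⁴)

ΔT ≈ 69.4 K

S = 2760/1.18² = 1982 W m⁻².
T_eq = [S(1−A)/(4σ)]^(1/4) = [1982×0.72/(4×5.67×10⁻⁸)]^(1/4) = 281.6 K.
ΔT = T_surf − T_eq = 351 − 281.6.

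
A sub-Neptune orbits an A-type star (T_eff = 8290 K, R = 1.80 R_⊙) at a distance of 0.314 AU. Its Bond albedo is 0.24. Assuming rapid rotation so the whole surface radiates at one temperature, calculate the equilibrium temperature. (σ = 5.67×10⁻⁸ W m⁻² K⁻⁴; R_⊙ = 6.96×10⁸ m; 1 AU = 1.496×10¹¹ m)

T_eq ≈ 894 K

R_⋆ = 1.80 × 6.96×10⁸ = 1.25×10⁹ m.
d = 0.314 AU = 4.70×10¹⁰ m.
L = 4πR_⋆²σT_⋆⁴ = 4π(1.25×10⁹)² × 5.67×10⁻⁸ × (8290)⁴ = 5.28×10²⁷ W.
S = L/(4πd²) = 1.90×10⁵ W m⁻².
Energy balance: absorbed = emitted ⇒ πR²·S(1−A) = 4πR²·σT_eq⁴, so T_eq⁴ = S(1−A)/(4σ).
T_eq = [1.90×10⁵ × 0.76 / (4 × 5.67×10⁻⁸)]^(1/4) = (6.38×10¹¹)^(1/4) = 894 K.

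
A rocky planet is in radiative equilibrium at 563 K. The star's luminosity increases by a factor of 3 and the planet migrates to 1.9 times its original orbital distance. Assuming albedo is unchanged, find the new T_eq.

T_eq ∝ L^(1/4) · d^(−1/2).
T′ = 563 × 3^(1/4) / 1.9^(1/2) = 538 K.

T_eq ≈ 538 K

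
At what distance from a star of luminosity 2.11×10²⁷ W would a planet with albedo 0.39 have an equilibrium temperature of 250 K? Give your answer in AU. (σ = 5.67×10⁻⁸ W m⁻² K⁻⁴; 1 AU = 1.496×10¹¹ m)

From T_eq⁴ = L(1−A)/(16πσd²): d = √[L(1−A)/(16πσT_eq⁴)].
d = √[2.11×10²⁷ × 0.61 / (16π × 5.67×10⁻⁸ × (250)⁴)] = 3.40×10¹¹ m = 2.27 AU.

d ≈ 2.27 AU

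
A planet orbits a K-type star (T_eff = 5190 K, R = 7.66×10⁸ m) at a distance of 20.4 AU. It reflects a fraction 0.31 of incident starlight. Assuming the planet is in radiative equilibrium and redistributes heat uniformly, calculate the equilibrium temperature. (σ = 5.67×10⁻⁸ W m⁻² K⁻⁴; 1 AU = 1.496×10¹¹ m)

T_eq ≈ 53.0 K

d = 20.4 AU = 3.05×10¹² m.
L = 4πR_⋆²σT_⋆⁴ = 4π(7.66×10⁸)² × 5.67×10⁻⁸ × (5190)⁴ = 3.03×10²⁶ W.
S = L/(4πd²) = 2.59 W m⁻².
Energy balance: absorbed = emitted ⇒ πR²·S(1−A) = 4πR²·σT_eq⁴, so T_eq⁴ = S(1−A)/(4σ).
T_eq = [2.59 × 0.69 / (4 × 5.67×10⁻⁸)]^(1/4) = (7.88×10⁶)^(1/4) = 53.0 K.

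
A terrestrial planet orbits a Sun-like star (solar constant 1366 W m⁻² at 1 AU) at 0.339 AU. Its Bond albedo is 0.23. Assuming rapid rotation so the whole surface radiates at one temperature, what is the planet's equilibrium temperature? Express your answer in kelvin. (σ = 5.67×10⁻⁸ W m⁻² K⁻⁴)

Flux at 0.339 AU: S = 1366/0.339² = 1.19×10⁴ W m⁻².
Energy balance: absorbed = emitted ⇒ πR²·S(1−A) = 4πR²·σT_eq⁴, so T_eq⁴ = S(1−A)/(4σ).
T_eq = [1.19×10⁴ × 0.77 / (4 × 5.67×10⁻⁸)]^(1/4) = (4.04×10¹⁰)^(1/4) = 448 K.

T_eq ≈ 448 K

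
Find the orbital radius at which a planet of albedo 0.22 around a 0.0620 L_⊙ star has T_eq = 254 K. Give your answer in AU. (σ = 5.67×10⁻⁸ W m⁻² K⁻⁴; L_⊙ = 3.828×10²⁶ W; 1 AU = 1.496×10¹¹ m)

L = 0.0620 × 3.828×10²⁶ = 2.37×10²⁵ W.
From T_eq⁴ = L(1−A)/(16πσd²): d = √[L(1−A)/(16πσT_eq⁴)].
d = √[2.37×10²⁵ × 0.78 / (16π × 5.67×10⁻⁸ × (254)⁴)] = 3.95×10¹⁰ m = 0.264 AU.

d ≈ 0.264 AU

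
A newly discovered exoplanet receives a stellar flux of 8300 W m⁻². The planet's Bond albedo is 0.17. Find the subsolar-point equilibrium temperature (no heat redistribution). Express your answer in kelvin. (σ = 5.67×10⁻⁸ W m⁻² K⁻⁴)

T_ss ≈ 590 K

At the subsolar point the surface absorbs S(1−A) and emits σT⁴ per unit area — no factor of 4, since only the local patch is in balance.
T = [8300 × 0.83 / 5.67×10⁻⁸]^(1/4) = (1.21×10¹¹)^(1/4) = 590 K.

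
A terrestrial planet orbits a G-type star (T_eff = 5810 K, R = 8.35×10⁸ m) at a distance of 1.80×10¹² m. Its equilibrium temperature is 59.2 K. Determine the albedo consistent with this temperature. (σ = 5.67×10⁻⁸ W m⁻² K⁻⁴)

L = 4πR_⋆²σT_⋆⁴ = 4π(8.35×10⁸)² × 5.67×10⁻⁸ × (5810)⁴ = 5.66×10²⁶ W.
S = L/(4πd²) = 13.9 W m⁻².
From T_eq⁴ = S(1−A)/(4σ): 1−A = 4σT_eq⁴/S.
1−A = 4 × 5.67×10⁻⁸ × (59.2)⁴ / 13.9 = 0.200.

A ≈ 0.80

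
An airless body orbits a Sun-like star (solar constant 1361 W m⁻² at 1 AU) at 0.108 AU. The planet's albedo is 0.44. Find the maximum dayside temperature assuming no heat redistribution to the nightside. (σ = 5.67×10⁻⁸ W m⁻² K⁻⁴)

T_ss ≈ 1040 K

Flux at 0.108 AU: S = 1361/0.108² = 1.17×10⁵ W m⁻².
With no redistribution each surface element balances locally: S(1−A) = σT⁴.
T = [1.17×10⁵ × 0.56 / 5.67×10⁻⁸]^(1/4) = (1.15×10¹²)^(1/4) = 1040 K.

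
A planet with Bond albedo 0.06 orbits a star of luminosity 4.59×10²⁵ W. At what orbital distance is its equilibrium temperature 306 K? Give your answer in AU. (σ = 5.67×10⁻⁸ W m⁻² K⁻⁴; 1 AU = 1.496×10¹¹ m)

d ≈ 0.278 AU

From T_eq⁴ = L(1−A)/(16πσd²): d = √[L(1−A)/(16πσT_eq⁴)].
d = √[4.59×10²⁵ × 0.94 / (16π × 5.67×10⁻⁸ × (306)⁴)] = 4.16×10¹⁰ m = 0.278 AU.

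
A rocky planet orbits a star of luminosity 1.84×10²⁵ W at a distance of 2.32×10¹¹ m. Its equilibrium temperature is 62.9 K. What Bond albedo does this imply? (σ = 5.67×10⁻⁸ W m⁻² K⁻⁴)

A ≈ 0.87

Flux: S = L/(4πd²) = 1.84×10²⁵/(4π×(2.32×10¹¹)²) = 27.2 W m⁻².
From T_eq⁴ = S(1−A)/(4σ): 1−A = 4σT_eq⁴/S.
1−A = 4 × 5.67×10⁻⁸ × (62.9)⁴ / 27.2 = 0.131.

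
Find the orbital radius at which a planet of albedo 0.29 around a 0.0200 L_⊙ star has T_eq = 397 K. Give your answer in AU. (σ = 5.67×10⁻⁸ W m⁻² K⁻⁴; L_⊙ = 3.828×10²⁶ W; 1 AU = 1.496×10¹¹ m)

L = 0.0200 × 3.828×10²⁶ = 7.66×10²⁴ W.
From T_eq⁴ = L(1−A)/(16πσd²): d = √[L(1−A)/(16πσT_eq⁴)].
d = √[7.66×10²⁴ × 0.71 / (16π × 5.67×10⁻⁸ × (397)⁴)] = 8.76×10⁹ m = 0.0586 AU.

d ≈ 0.0586 AU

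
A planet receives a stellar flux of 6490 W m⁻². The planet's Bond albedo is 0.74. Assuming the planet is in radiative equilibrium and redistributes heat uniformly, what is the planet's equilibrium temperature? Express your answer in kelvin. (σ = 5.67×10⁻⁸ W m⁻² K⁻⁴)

T_eq ≈ 294 K

Energy balance: absorbed = emitted ⇒ πR²·S(1−A) = 4πR²·σT_eq⁴, so T_eq⁴ = S(1−A)/(4σ).
T_eq = [6490 × 0.26 / (4 × 5.67×10⁻⁸)]^(1/4) = (7.44×10⁹)^(1/4) = 294 K.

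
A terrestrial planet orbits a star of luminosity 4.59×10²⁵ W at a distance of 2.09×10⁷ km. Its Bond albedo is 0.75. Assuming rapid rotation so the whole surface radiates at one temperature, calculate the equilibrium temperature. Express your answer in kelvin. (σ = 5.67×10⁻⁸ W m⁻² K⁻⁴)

T_eq ≈ 310 K

d = 2.09×10⁷ km = 2.09×10¹⁰ m.
Flux: S = L/(4πd²) = 4.59×10²⁵/(4π×(2.09×10¹⁰)²) = 8360 W m⁻².
Energy balance: absorbed = emitted ⇒ πR²·S(1−A) = 4πR²·σT_eq⁴, so T_eq⁴ = S(1−A)/(4σ).
T_eq = [8360 × 0.25 / (4 × 5.67×10⁻⁸)]^(1/4) = (9.22×10⁹)^(1/4) = 310 K.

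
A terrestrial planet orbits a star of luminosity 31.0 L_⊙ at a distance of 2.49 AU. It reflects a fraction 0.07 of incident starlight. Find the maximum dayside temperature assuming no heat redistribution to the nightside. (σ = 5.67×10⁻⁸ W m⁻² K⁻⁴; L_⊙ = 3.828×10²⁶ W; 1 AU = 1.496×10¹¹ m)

d = 2.49 AU = 3.73×10¹¹ m.
L = 31.0 × 3.828×10²⁶ = 1.19×10²⁸ W.
Flux: S = L/(4πd²) = 1.19×10²⁸/(4π×(3.73×10¹¹)²) = 6810 W m⁻².
With no redistribution each surface element balances locally: S(1−A) = σT⁴.
T = [6810 × 0.93 / 5.67×10⁻⁸]^(1/4) = (1.12×10¹¹)^(1/4) = 578 K.

T_ss ≈ 578 K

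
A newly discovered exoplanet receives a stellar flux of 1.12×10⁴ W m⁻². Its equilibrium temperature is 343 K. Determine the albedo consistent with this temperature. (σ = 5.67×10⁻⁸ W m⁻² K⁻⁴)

A ≈ 0.72

From T_eq⁴ = S(1−A)/(4σ): 1−A = 4σT_eq⁴/S.
1−A = 4 × 5.67×10⁻⁸ × (343)⁴ / 1.12×10⁴ = 0.280.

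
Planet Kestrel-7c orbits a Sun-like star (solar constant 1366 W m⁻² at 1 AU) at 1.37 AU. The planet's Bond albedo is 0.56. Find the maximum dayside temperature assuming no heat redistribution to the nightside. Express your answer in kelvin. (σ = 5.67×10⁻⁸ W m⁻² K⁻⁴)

Flux at 1.37 AU: S = 1366/1.37² = 728 W m⁻².
With no redistribution each surface element balances locally: S(1−A) = σT⁴.
T = [728 × 0.44 / 5.67×10⁻⁸]^(1/4) = (5.65×10⁹)^(1/4) = 274 K.

T_ss ≈ 274 K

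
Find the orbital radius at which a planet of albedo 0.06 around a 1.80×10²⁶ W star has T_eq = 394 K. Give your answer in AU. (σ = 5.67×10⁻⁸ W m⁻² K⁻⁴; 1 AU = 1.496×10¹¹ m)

From T_eq⁴ = L(1−A)/(16πσd²): d = √[L(1−A)/(16πσT_eq⁴)].
d = √[1.80×10²⁶ × 0.94 / (16π × 5.67×10⁻⁸ × (394)⁴)] = 4.96×10¹⁰ m = 0.332 AU.

d ≈ 0.332 AU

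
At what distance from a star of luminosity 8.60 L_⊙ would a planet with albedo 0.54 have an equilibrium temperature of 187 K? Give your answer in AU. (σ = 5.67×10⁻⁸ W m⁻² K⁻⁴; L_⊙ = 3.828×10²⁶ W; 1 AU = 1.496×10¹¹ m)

d ≈ 4.41 AU

L = 8.60 × 3.828×10²⁶ = 3.29×10²⁷ W.
From T_eq⁴ = L(1−A)/(16πσd²): d = √[L(1−A)/(16πσT_eq⁴)].
d = √[3.29×10²⁷ × 0.46 / (16π × 5.67×10⁻⁸ × (187)⁴)] = 6.59×10¹¹ m = 4.41 AU.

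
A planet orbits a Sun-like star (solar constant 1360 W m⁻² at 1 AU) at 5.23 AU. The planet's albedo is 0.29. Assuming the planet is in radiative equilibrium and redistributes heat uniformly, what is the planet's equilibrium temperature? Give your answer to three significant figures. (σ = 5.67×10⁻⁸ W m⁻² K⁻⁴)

T_eq ≈ 112 K

Flux at 5.23 AU: S = 1360/5.23² = 49.7 W m⁻².
Energy balance: absorbed = emitted ⇒ πR²·S(1−A) = 4πR²·σT_eq⁴, so T_eq⁴ = S(1−A)/(4σ).
T_eq = [49.7 × 0.71 / (4 × 5.67×10⁻⁸)]^(1/4) = (1.56×10⁸)^(1/4) = 112 K.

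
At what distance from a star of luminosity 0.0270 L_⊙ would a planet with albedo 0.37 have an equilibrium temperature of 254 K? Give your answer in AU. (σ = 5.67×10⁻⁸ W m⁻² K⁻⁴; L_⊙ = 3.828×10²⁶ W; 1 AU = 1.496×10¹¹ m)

d ≈ 0.157 AU

L = 0.0270 × 3.828×10²⁶ = 1.03×10²⁵ W.
From T_eq⁴ = L(1−A)/(16πσd²): d = √[L(1−A)/(16πσT_eq⁴)].
d = √[1.03×10²⁵ × 0.63 / (16π × 5.67×10⁻⁸ × (254)⁴)] = 2.34×10¹⁰ m = 0.157 AU.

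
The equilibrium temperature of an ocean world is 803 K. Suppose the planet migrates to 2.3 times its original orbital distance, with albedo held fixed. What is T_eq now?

T_eq ∝ L^(1/4) · d^(−1/2).
T′ = 803 / 2.3^(1/2) = 529 K.

T_eq ≈ 529 K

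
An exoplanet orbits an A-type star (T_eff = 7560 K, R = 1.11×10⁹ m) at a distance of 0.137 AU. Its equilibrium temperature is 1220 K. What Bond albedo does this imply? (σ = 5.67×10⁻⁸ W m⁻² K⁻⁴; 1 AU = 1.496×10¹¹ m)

A ≈ 0.08

d = 0.137 AU = 2.05×10¹⁰ m.
L = 4πR_⋆²σT_⋆⁴ = 4π(1.11×10⁹)² × 5.67×10⁻⁸ × (7560)⁴ = 2.87×10²⁷ W.
S = L/(4πd²) = 5.43×10⁵ W m⁻².
From T_eq⁴ = S(1−A)/(4σ): 1−A = 4σT_eq⁴/S.
1−A = 4 × 5.67×10⁻⁸ × (1220)⁴ / 5.43×10⁵ = 0.925.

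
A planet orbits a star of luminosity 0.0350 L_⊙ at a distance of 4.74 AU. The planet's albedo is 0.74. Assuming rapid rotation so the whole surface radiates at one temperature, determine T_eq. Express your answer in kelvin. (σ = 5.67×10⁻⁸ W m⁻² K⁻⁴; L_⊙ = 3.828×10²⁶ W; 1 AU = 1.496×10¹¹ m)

d = 4.74 AU = 7.09×10¹¹ m.
L = 0.0350 × 3.828×10²⁶ = 1.34×10²⁵ W.
Flux: S = L/(4πd²) = 1.34×10²⁵/(4π×(7.09×10¹¹)²) = 2.12 W m⁻².
Energy balance: absorbed = emitted ⇒ πR²·S(1−A) = 4πR²·σT_eq⁴, so T_eq⁴ = S(1−A)/(4σ).
T_eq = [2.12 × 0.26 / (4 × 5.67×10⁻⁸)]^(1/4) = (2.43×10⁶)^(1/4) = 39.5 K.

T_eq ≈ 39.5 K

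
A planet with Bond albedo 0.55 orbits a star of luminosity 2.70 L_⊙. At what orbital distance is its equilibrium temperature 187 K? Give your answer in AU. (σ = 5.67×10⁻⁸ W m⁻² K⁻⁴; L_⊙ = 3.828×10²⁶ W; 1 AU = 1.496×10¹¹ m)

d ≈ 2.44 AU

L = 2.70 × 3.828×10²⁶ = 1.03×10²⁷ W.
From T_eq⁴ = L(1−A)/(16πσd²): d = √[L(1−A)/(16πσT_eq⁴)].
d = √[1.03×10²⁷ × 0.45 / (16π × 5.67×10⁻⁸ × (187)⁴)] = 3.65×10¹¹ m = 2.44 AU.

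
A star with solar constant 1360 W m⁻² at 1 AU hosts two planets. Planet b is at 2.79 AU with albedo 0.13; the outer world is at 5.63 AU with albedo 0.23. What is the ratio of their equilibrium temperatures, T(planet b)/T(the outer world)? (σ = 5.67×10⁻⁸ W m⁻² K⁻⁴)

T_eq = [S₀(1−A)/(4σd²)]^(1/4), so T ∝ (1−A)^(1/4) / √d.
T₁ = [1360×0.87/(4×5.67×10⁻⁸×2.79²)]^(1/4) = 160.90 K.
T₂ = [1360×0.77/(4×5.67×10⁻⁸×5.63²)]^(1/4) = 109.86 K.

T₁/T₂ ≈ 1.465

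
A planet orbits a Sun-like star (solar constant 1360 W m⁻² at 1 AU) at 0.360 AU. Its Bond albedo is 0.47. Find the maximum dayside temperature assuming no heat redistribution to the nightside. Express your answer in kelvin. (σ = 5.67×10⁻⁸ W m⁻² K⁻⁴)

T_ss ≈ 560 K

Flux at 0.360 AU: S = 1360/0.360² = 1.05×10⁴ W m⁻².
With no redistribution each surface element balances locally: S(1−A) = σT⁴.
T = [1.05×10⁴ × 0.53 / 5.67×10⁻⁸]^(1/4) = (9.81×10¹⁰)^(1/4) = 560 K.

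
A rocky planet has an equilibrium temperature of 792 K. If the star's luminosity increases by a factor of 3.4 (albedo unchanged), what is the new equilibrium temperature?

T_eq ≈ 1080 K

T_eq ∝ L^(1/4) · d^(−1/2).
T′ = 792 × 3.4^(1/4) = 1080 K.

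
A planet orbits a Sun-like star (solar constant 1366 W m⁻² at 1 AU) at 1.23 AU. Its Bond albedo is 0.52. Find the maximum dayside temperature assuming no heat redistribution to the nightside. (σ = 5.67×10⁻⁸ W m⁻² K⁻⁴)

Flux at 1.23 AU: S = 1366/1.23² = 903 W m⁻².
With no redistribution each surface element balances locally: S(1−A) = σT⁴.
T = [903 × 0.48 / 5.67×10⁻⁸]^(1/4) = (7.64×10⁹)^(1/4) = 296 K.

T_ss ≈ 296 K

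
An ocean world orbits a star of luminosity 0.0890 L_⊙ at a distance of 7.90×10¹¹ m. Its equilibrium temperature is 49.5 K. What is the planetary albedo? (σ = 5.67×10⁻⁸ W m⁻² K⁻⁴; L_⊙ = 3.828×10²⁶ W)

L = 0.0890 × 3.828×10²⁶ = 3.41×10²⁵ W.
Flux: S = L/(4πd²) = 3.41×10²⁵/(4π×(7.90×10¹¹)²) = 4.34 W m⁻².
From T_eq⁴ = S(1−A)/(4σ): 1−A = 4σT_eq⁴/S.
1−A = 4 × 5.67×10⁻⁸ × (49.5)⁴ / 4.34 = 0.313.

A ≈ 0.69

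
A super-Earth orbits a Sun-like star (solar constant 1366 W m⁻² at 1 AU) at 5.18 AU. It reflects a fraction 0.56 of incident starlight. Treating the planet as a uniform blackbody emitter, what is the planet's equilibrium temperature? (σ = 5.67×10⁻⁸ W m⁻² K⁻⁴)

T_eq ≈ 99.7 K

Flux at 5.18 AU: S = 1366/5.18² = 50.9 W m⁻².
Energy balance: absorbed = emitted ⇒ πR²·S(1−A) = 4πR²·σT_eq⁴, so T_eq⁴ = S(1−A)/(4σ).
T_eq = [50.9 × 0.44 / (4 × 5.67×10⁻⁸)]^(1/4) = (9.88×10⁷)^(1/4) = 99.7 K.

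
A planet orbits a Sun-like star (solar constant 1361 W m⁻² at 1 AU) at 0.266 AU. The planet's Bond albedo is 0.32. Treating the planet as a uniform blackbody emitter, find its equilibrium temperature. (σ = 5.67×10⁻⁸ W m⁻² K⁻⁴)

T_eq ≈ 490 K

Flux at 0.266 AU: S = 1361/0.266² = 1.92×10⁴ W m⁻².
Energy balance: absorbed = emitted ⇒ πR²·S(1−A) = 4πR²·σT_eq⁴, so T_eq⁴ = S(1−A)/(4σ).
T_eq = [1.92×10⁴ × 0.68 / (4 × 5.67×10⁻⁸)]^(1/4) = (5.77×10¹⁰)^(1/4) = 490 K.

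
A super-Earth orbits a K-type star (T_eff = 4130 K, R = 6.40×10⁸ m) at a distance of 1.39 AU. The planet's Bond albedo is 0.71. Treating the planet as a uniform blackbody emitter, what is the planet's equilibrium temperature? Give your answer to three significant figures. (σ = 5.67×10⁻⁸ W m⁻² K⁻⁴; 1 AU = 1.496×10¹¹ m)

T_eq ≈ 119 K

d = 1.39 AU = 2.08×10¹¹ m.
L = 4πR_⋆²σT_⋆⁴ = 4π(6.40×10⁸)² × 5.67×10⁻⁸ × (4130)⁴ = 8.49×10²⁵ W.
S = L/(4πd²) = 156 W m⁻².
Energy balance: absorbed = emitted ⇒ πR²·S(1−A) = 4πR²·σT_eq⁴, so T_eq⁴ = S(1−A)/(4σ).
T_eq = [156 × 0.29 / (4 × 5.67×10⁻⁸)]^(1/4) = (2.00×10⁸)^(1/4) = 119 K.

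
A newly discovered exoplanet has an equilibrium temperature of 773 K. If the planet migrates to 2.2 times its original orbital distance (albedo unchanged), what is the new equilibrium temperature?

T_eq ∝ L^(1/4) · d^(−1/2).
T′ = 773 / 2.2^(1/2) = 521 K.

T_eq ≈ 521 K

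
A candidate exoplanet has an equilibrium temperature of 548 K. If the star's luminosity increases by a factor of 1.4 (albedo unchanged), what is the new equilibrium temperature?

T_eq ≈ 596 K

T_eq ∝ L^(1/4) · d^(−1/2).
T′ = 548 × 1.4^(1/4) = 596 K.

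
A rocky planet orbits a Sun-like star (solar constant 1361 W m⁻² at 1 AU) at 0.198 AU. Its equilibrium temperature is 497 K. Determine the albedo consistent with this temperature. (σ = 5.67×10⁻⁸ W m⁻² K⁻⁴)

Flux at 0.198 AU: S = 1361/0.198² = 3.47×10⁴ W m⁻².
From T_eq⁴ = S(1−A)/(4σ): 1−A = 4σT_eq⁴/S.
1−A = 4 × 5.67×10⁻⁸ × (497)⁴ / 3.47×10⁴ = 0.399.

A ≈ 0.60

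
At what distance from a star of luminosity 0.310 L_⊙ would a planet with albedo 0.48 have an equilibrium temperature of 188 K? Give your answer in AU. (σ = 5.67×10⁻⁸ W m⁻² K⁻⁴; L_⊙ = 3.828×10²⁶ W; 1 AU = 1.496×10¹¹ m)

L = 0.310 × 3.828×10²⁶ = 1.19×10²⁶ W.
From T_eq⁴ = L(1−A)/(16πσd²): d = √[L(1−A)/(16πσT_eq⁴)].
d = √[1.19×10²⁶ × 0.52 / (16π × 5.67×10⁻⁸ × (188)⁴)] = 1.32×10¹¹ m = 0.880 AU.

d ≈ 0.880 AU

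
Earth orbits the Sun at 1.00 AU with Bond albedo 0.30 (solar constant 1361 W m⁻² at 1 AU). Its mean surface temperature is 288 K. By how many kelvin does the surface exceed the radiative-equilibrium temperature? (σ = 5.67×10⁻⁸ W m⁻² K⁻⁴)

ΔT ≈ 33.4 K

S = 1361/1.00² = 1361 W m⁻².
T_eq = [S(1−A)/(4σ)]^(1/4) = [1361×0.70/(4×5.67×10⁻⁸)]^(1/4) = 254.6 K.
ΔT = T_surf − T_eq = 288 − 254.6.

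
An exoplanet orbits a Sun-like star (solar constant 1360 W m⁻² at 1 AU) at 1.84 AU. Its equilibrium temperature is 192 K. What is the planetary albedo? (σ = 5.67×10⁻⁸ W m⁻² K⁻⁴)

A ≈ 0.23

Flux at 1.84 AU: S = 1360/1.84² = 402 W m⁻².
From T_eq⁴ = S(1−A)/(4σ): 1−A = 4σT_eq⁴/S.
1−A = 4 × 5.67×10⁻⁸ × (192)⁴ / 402 = 0.767.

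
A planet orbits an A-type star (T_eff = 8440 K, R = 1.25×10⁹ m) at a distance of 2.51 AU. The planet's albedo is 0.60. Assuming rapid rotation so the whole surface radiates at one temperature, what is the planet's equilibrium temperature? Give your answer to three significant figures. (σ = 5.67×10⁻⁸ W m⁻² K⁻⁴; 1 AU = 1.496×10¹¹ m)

T_eq ≈ 274 K

d = 2.51 AU = 3.75×10¹¹ m.
L = 4πR_⋆²σT_⋆⁴ = 4π(1.25×10⁹)² × 5.67×10⁻⁸ × (8440)⁴ = 5.65×10²⁷ W.
S = L/(4πd²) = 3190 W m⁻².
Energy balance: absorbed = emitted ⇒ πR²·S(1−A) = 4πR²·σT_eq⁴, so T_eq⁴ = S(1−A)/(4σ).
T_eq = [3190 × 0.40 / (4 × 5.67×10⁻⁸)]^(1/4) = (5.62×10⁹)^(1/4) = 274 K.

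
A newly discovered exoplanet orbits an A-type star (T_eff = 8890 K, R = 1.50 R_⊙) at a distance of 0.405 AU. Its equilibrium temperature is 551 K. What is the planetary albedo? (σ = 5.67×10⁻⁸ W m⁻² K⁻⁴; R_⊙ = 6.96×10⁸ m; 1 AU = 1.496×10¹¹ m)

A ≈ 0.80

R_⋆ = 1.50 × 6.96×10⁸ = 1.04×10⁹ m.
d = 0.405 AU = 6.06×10¹⁰ m.
L = 4πR_⋆²σT_⋆⁴ = 4π(1.04×10⁹)² × 5.67×10⁻⁸ × (8890)⁴ = 4.85×10²⁷ W.
S = L/(4πd²) = 1.05×10⁵ W m⁻².
From T_eq⁴ = S(1−A)/(4σ): 1−A = 4σT_eq⁴/S.
1−A = 4 × 5.67×10⁻⁸ × (551)⁴ / 1.05×10⁵ = 0.199.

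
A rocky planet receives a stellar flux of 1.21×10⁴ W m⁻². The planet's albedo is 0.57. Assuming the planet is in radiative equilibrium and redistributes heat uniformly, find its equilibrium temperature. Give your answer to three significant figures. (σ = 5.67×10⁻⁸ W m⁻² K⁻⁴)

Energy balance: absorbed = emitted ⇒ πR²·S(1−A) = 4πR²·σT_eq⁴, so T_eq⁴ = S(1−A)/(4σ).
T_eq = [1.21×10⁴ × 0.43 / (4 × 5.67×10⁻⁸)]^(1/4) = (2.29×10¹⁰)^(1/4) = 389 K.

T_eq ≈ 389 K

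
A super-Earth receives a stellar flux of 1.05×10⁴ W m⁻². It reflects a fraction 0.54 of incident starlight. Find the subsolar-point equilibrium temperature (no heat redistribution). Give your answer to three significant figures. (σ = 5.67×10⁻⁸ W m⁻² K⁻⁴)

At the subsolar point the surface absorbs S(1−A) and emits σT⁴ per unit area — no factor of 4, since only the local patch is in balance.
T = [1.05×10⁴ × 0.46 / 5.67×10⁻⁸]^(1/4) = (8.52×10¹⁰)^(1/4) = 540 K.

T_ss ≈ 540 K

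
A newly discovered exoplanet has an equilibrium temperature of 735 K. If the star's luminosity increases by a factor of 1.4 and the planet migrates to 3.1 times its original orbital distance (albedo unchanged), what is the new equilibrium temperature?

T_eq ≈ 454 K

T_eq ∝ L^(1/4) · d^(−1/2).
T′ = 735 × 1.4^(1/4) / 3.1^(1/2) = 454 K.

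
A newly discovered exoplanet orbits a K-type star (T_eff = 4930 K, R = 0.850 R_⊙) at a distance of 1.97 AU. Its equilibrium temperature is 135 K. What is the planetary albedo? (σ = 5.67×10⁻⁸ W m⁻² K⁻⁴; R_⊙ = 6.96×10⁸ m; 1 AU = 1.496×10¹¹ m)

A ≈ 0.44

R_⋆ = 0.850 × 6.96×10⁸ = 5.92×10⁸ m.
d = 1.97 AU = 2.95×10¹¹ m.
L = 4πR_⋆²σT_⋆⁴ = 4π(5.92×10⁸)² × 5.67×10⁻⁸ × (4930)⁴ = 1.47×10²⁶ W.
S = L/(4πd²) = 135 W m⁻².
From T_eq⁴ = S(1−A)/(4σ): 1−A = 4σT_eq⁴/S.
1−A = 4 × 5.67×10⁻⁸ × (135)⁴ / 135 = 0.558.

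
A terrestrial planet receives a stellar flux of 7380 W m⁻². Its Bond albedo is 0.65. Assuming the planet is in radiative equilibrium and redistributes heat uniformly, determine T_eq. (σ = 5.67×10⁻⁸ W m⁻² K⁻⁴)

T_eq ≈ 327 K

Energy balance: absorbed = emitted ⇒ πR²·S(1−A) = 4πR²·σT_eq⁴, so T_eq⁴ = S(1−A)/(4σ).
T_eq = [7380 × 0.35 / (4 × 5.67×10⁻⁸)]^(1/4) = (1.14×10¹⁰)^(1/4) = 327 K.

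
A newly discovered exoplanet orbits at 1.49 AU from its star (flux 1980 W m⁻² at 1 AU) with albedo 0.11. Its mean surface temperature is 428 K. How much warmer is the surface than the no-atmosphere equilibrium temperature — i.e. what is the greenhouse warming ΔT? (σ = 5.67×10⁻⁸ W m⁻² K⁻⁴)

ΔT ≈ 184.8 K

S = 1980/1.49² = 891.9 W m⁻².
T_eq = [S(1−A)/(4σ)]^(1/4) = [891.9×0.89/(4×5.67×10⁻⁸)]^(1/4) = 243.2 K.
ΔT = T_surf − T_eq = 428 − 243.2.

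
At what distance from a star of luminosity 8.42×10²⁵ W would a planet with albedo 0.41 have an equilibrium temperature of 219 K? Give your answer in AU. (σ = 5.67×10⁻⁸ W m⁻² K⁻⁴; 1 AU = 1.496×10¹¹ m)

From T_eq⁴ = L(1−A)/(16πσd²): d = √[L(1−A)/(16πσT_eq⁴)].
d = √[8.42×10²⁵ × 0.59 / (16π × 5.67×10⁻⁸ × (219)⁴)] = 8.70×10¹⁰ m = 0.582 AU.

d ≈ 0.582 AU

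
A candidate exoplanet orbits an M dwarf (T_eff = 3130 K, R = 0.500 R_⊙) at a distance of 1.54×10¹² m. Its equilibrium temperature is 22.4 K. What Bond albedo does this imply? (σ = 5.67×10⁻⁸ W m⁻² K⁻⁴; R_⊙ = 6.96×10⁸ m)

A ≈ 0.79

R_⋆ = 0.500 × 6.96×10⁸ = 3.48×10⁸ m.
L = 4πR_⋆²σT_⋆⁴ = 4π(3.48×10⁸)² × 5.67×10⁻⁸ × (3130)⁴ = 8.28×10²⁴ W.
S = L/(4πd²) = 0.278 W m⁻².
From T_eq⁴ = S(1−A)/(4σ): 1−A = 4σT_eq⁴/S.
1−A = 4 × 5.67×10⁻⁸ × (22.4)⁴ / 0.278 = 0.205.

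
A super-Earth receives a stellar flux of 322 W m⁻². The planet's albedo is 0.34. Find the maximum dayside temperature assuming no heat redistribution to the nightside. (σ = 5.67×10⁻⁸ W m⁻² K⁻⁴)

With no redistribution each surface element balances locally: S(1−A) = σT⁴.
T = [322 × 0.66 / 5.67×10⁻⁸]^(1/4) = (3.75×10⁹)^(1/4) = 247 K.

T_ss ≈ 247 K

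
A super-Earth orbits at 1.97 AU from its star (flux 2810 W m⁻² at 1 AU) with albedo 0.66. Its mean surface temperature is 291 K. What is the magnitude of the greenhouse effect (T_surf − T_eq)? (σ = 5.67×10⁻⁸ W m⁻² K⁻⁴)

ΔT ≈ 109.5 K

S = 2810/1.97² = 724.1 W m⁻².
T_eq = [S(1−A)/(4σ)]^(1/4) = [724.1×0.34/(4×5.67×10⁻⁸)]^(1/4) = 181.5 K.
ΔT = T_surf − T_eq = 291 − 181.5.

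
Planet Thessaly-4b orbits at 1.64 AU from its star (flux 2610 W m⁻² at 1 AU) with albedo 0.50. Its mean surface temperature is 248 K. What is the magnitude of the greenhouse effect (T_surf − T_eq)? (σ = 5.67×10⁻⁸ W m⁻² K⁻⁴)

ΔT ≈ 32.9 K

S = 2610/1.64² = 970.4 W m⁻².
T_eq = [S(1−A)/(4σ)]^(1/4) = [970.4×0.50/(4×5.67×10⁻⁸)]^(1/4) = 215.1 K.
ΔT = T_surf − T_eq = 248 − 215.1.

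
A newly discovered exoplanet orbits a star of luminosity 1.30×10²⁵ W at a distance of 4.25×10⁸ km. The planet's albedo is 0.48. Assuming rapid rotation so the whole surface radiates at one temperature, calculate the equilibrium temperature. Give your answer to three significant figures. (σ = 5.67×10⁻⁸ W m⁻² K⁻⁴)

d = 4.25×10⁸ km = 4.25×10¹¹ m.
Flux: S = L/(4πd²) = 1.30×10²⁵/(4π×(4.25×10¹¹)²) = 5.73 W m⁻².
Energy balance: absorbed = emitted ⇒ πR²·S(1−A) = 4πR²·σT_eq⁴, so T_eq⁴ = S(1−A)/(4σ).
T_eq = [5.73 × 0.52 / (4 × 5.67×10⁻⁸)]^(1/4) = (1.31×10⁷)^(1/4) = 60.2 K.

T_eq ≈ 60.2 K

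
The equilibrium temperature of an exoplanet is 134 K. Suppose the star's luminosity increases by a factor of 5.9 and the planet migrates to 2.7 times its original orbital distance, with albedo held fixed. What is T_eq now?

T_eq ∝ L^(1/4) · d^(−1/2).
T′ = 134 × 5.9^(1/4) / 2.7^(1/2) = 127 K.

T_eq ≈ 127 K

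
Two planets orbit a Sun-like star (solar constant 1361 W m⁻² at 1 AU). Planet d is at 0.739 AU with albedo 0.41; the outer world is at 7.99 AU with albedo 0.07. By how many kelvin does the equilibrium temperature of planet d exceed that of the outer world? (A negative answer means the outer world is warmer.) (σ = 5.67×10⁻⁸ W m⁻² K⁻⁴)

T_eq = [S₀(1−A)/(4σd²)]^(1/4), so T ∝ (1−A)^(1/4) / √d.
T₁ = [1361×0.59/(4×5.67×10⁻⁸×0.739²)]^(1/4) = 283.76 K.
T₂ = [1361×0.93/(4×5.67×10⁻⁸×7.99²)]^(1/4) = 96.69 K.

ΔT ≈ 187.1 K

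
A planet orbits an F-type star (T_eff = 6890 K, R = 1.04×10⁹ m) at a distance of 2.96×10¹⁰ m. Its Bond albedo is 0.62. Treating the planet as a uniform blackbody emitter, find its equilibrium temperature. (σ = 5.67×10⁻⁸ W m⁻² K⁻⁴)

L = 4πR_⋆²σT_⋆⁴ = 4π(1.04×10⁹)² × 5.67×10⁻⁸ × (6890)⁴ = 1.74×10²⁷ W.
S = L/(4πd²) = 1.58×10⁵ W m⁻².
Energy balance: absorbed = emitted ⇒ πR²·S(1−A) = 4πR²·σT_eq⁴, so T_eq⁴ = S(1−A)/(4σ).
T_eq = [1.58×10⁵ × 0.38 / (4 × 5.67×10⁻⁸)]^(1/4) = (2.64×10¹¹)^(1/4) = 717 K.

T_eq ≈ 717 K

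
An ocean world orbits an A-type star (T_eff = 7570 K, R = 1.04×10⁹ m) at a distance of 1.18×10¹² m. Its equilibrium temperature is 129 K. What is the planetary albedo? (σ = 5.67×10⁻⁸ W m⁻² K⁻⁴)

A ≈ 0.57

L = 4πR_⋆²σT_⋆⁴ = 4π(1.04×10⁹)² × 5.67×10⁻⁸ × (7570)⁴ = 2.53×10²⁷ W.
S = L/(4πd²) = 145 W m⁻².
From T_eq⁴ = S(1−A)/(4σ): 1−A = 4σT_eq⁴/S.
1−A = 4 × 5.67×10⁻⁸ × (129)⁴ / 145 = 0.434.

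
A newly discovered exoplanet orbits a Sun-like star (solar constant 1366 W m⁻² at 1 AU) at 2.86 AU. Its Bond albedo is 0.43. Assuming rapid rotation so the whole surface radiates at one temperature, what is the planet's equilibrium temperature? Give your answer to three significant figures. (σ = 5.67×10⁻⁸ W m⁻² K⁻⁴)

Flux at 2.86 AU: S = 1366/2.86² = 167 W m⁻².
Energy balance: absorbed = emitted ⇒ πR²·S(1−A) = 4πR²·σT_eq⁴, so T_eq⁴ = S(1−A)/(4σ).
T_eq = [167 × 0.57 / (4 × 5.67×10⁻⁸)]^(1/4) = (4.20×10⁸)^(1/4) = 143 K.

T_eq ≈ 143 K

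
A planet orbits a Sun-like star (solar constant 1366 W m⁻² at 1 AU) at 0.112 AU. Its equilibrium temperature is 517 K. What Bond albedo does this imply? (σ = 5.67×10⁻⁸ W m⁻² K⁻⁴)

Flux at 0.112 AU: S = 1366/0.112² = 1.09×10⁵ W m⁻².
From T_eq⁴ = S(1−A)/(4σ): 1−A = 4σT_eq⁴/S.
1−A = 4 × 5.67×10⁻⁸ × (517)⁴ / 1.09×10⁵ = 0.149.

A ≈ 0.85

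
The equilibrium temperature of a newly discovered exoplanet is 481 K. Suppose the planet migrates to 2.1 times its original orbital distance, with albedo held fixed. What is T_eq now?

T_eq ∝ L^(1/4) · d^(−1/2).
T′ = 481 / 2.1^(1/2) = 332 K.

T_eq ≈ 332 K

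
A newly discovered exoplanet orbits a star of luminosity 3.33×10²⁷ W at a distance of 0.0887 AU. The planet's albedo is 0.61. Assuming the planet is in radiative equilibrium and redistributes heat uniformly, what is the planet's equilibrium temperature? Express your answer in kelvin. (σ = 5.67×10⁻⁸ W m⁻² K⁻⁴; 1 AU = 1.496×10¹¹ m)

d = 0.0887 AU = 1.33×10¹⁰ m.
Flux: S = L/(4πd²) = 3.33×10²⁷/(4π×(1.33×10¹⁰)²) = 1.50×10⁶ W m⁻².
Energy balance: absorbed = emitted ⇒ πR²·S(1−A) = 4πR²·σT_eq⁴, so T_eq⁴ = S(1−A)/(4σ).
T_eq = [1.50×10⁶ × 0.39 / (4 × 5.67×10⁻⁸)]^(1/4) = (2.59×10¹²)^(1/4) = 1270 K.

T_eq ≈ 1270 K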